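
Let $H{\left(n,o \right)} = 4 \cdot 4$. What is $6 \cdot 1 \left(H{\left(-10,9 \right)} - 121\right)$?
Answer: $-630$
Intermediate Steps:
$H{\left(n,o \right)} = 16$
$6 \cdot 1 \left(H{\left(-10,9 \right)} - 121\right) = 6 \cdot 1 \left(16 - 121\right) = 6 \left(-105\right) = -630$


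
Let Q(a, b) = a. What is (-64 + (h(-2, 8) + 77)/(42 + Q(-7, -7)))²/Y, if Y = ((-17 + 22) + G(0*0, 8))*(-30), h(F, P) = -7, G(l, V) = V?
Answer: -1922/195 ≈ -9.8564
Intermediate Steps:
Y = -390 (Y = ((-17 + 22) + 8)*(-30) = (5 + 8)*(-30) = 13*(-30) = -390)
(-64 + (h(-2, 8) + 77)/(42 + Q(-7, -7)))²/Y = (-64 + (-7 + 77)/(42 - 7))²/(-390) = (-64 + 70/35)²*(-1/390) = (-64 + 70*(1/35))²*(-1/390) = (-64 + 2)²*(-1/390) = (-62)²*(-1/390) = 3844*(-1/390) = -1922/195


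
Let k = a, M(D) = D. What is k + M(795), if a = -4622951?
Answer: -4622156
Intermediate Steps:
k = -4622951
k + M(795) = -4622951 + 795 = -4622156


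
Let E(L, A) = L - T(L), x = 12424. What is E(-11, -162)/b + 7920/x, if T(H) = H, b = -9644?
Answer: 990/1553 ≈ 0.63748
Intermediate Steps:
E(L, A) = 0 (E(L, A) = L - L = 0)
E(-11, -162)/b + 7920/x = 0/(-9644) + 7920/12424 = 0*(-1/9644) + 7920*(1/12424) = 0 + 990/1553 = 990/1553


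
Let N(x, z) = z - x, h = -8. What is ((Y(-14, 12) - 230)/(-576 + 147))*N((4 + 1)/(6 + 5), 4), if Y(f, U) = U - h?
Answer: 210/121 ≈ 1.7355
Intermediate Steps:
Y(f, U) = 8 + U (Y(f, U) = U - 1*(-8) = U + 8 = 8 + U)
((Y(-14, 12) - 230)/(-576 + 147))*N((4 + 1)/(6 + 5), 4) = (((8 + 12) - 230)/(-576 + 147))*(4 - (4 + 1)/(6 + 5)) = ((20 - 230)/(-429))*(4 - 5/11) = (-210*(-1/429))*(4 - 5/11) = 70*(4 - 1*5/11)/143 = 70*(4 - 5/11)/143 = (70/143)*(39/11) = 210/121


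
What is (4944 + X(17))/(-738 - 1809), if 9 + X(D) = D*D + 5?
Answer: -581/283 ≈ -2.0530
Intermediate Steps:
X(D) = -4 + D² (X(D) = -9 + (D*D + 5) = -9 + (D² + 5) = -9 + (5 + D²) = -4 + D²)
(4944 + X(17))/(-738 - 1809) = (4944 + (-4 + 17²))/(-738 - 1809) = (4944 + (-4 + 289))/(-2547) = (4944 + 285)*(-1/2547) = 5229*(-1/2547) = -581/283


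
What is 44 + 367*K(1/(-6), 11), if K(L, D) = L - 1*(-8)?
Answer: 17513/6 ≈ 2918.8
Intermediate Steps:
K(L, D) = 8 + L (K(L, D) = L + 8 = 8 + L)
44 + 367*K(1/(-6), 11) = 44 + 367*(8 + 1/(-6)) = 44 + 367*(8 - ⅙) = 44 + 367*(47/6) = 44 + 17249/6 = 17513/6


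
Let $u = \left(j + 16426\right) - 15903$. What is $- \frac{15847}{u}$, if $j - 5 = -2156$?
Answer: $\frac{15847}{1628} \approx 9.734$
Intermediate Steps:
$j = -2151$ ($j = 5 - 2156 = -2151$)
$u = -1628$ ($u = \left(-2151 + 16426\right) - 15903 = 14275 - 15903 = -1628$)
$- \frac{15847}{u} = - \frac{15847}{-1628} = - \frac{15847 \left(-1\right)}{1628} = \left(-1\right) \left(- \frac{15847}{1628}\right) = \frac{15847}{1628}$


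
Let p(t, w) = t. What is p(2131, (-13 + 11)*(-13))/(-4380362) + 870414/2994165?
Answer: 1268782614751/4371842195910 ≈ 0.29022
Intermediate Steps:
p(2131, (-13 + 11)*(-13))/(-4380362) + 870414/2994165 = 2131/(-4380362) + 870414/2994165 = 2131*(-1/4380362) + 870414*(1/2994165) = -2131/4380362 + 290138/998055 = 1268782614751/4371842195910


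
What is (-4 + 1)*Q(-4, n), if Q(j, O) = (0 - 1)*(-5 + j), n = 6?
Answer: -27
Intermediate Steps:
Q(j, O) = 5 - j (Q(j, O) = -(-5 + j) = 5 - j)
(-4 + 1)*Q(-4, n) = (-4 + 1)*(5 - 1*(-4)) = -3*(5 + 4) = -3*9 = -27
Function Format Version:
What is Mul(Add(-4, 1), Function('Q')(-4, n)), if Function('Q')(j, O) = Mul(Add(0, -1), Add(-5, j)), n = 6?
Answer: -27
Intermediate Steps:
Function('Q')(j, O) = Add(5, Mul(-1, j)) (Function('Q')(j, O) = Mul(-1, Add(-5, j)) = Add(5, Mul(-1, j)))
Mul(Add(-4, 1), Function('Q')(-4, n)) = Mul(Add(-4, 1), Add(5, Mul(-1, -4))) = Mul(-3, Add(5, 4)) = Mul(-3, 9) = -27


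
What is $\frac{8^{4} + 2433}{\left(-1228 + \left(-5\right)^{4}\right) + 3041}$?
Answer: $\frac{6529}{2438} \approx 2.678$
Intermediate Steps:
$\frac{8^{4} + 2433}{\left(-1228 + \left(-5\right)^{4}\right) + 3041} = \frac{4096 + 2433}{\left(-1228 + 625\right) + 3041} = \frac{6529}{-603 + 3041} = \frac{6529}{2438}$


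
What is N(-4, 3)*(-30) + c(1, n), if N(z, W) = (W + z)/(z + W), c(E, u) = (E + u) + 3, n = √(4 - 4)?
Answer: -26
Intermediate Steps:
n = 0 (n = √0 = 0)
c(E, u) = 3 + E + u
N(z, W) = 1 (N(z, W) = (W + z)/(W + z) = 1)
N(-4, 3)*(-30) + c(1, n) = 1*(-30) + (3 + 1 + 0) = -30 + 4 = -26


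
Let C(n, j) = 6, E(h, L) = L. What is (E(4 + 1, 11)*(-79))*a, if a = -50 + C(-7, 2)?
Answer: 38236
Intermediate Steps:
a = -44 (a = -50 + 6 = -44)
(E(4 + 1, 11)*(-79))*a = (11*(-79))*(-44) = -869*(-44) = 38236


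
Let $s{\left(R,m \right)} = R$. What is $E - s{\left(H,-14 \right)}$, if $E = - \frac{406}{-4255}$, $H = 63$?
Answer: $- \frac{267659}{4255} \approx -62.905$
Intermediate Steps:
$E = \frac{406}{4255}$ ($E = \left(-406\right) \left(- \frac{1}{4255}\right) = \frac{406}{4255} \approx 0.095417$)
$E - s{\left(H,-14 \right)} = \frac{406}{4255} - 63 = - \frac{267659}{4255}$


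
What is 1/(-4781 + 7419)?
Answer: 1/2638 ≈ 0.00037907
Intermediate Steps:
1/(-4781 + 7419) = 1/2638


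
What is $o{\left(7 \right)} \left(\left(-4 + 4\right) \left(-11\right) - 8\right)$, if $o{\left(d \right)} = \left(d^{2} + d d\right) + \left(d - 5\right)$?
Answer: $-800$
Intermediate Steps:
$o{\left(d \right)} = -5 + d + 2 d^{2}$ ($o{\left(d \right)} = \left(d^{2} + d^{2}\right) + \left(-5 + d\right) = 2 d^{2} + \left(-5 + d\right) = -5 + d + 2 d^{2}$)
$o{\left(7 \right)} \left(\left(-4 + 4\right) \left(-11\right) - 8\right) = \left(-5 + 7 + 2 \cdot 7^{2}\right) \left(\left(-4 + 4\right) \left(-11\right) - 8\right) = \left(-5 + 7 + 2 \cdot 49\right) \left(0 \left(-11\right) - 8\right) = \left(-5 + 7 + 98\right) \left(0 - 8\right) = 100 \left(-8\right) = -800$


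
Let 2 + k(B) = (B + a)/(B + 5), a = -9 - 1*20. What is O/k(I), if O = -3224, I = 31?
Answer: 58032/35 ≈ 1658.1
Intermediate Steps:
a = -29 (a = -9 - 20 = -29)
k(B) = -2 + (-29 + B)/(5 + B) (k(B) = -2 + (B - 29)/(B + 5) = -2 + (-29 + B)/(5 + B))
O/k(I) = -3224*(5 + 31)/(-39 - 1*31) = -3224*36/(-39 - 31) = -3224/((1/36)*(-70)) = -3224/(-35/18) = -3224*(-18/35) = 58032/35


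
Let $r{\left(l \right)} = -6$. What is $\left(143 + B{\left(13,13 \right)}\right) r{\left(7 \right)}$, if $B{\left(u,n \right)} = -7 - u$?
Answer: $-738$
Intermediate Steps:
$\left(143 + B{\left(13,13 \right)}\right) r{\left(7 \right)} = \left(143 - 20\right) \left(-6\right) = 123 \left(-6\right) = -738$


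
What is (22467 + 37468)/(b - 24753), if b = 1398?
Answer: -11987/4671 ≈ -2.5663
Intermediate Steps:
(22467 + 37468)/(b - 24753) = (22467 + 37468)/(1398 - 24753) = 59935/(-23355) = 59935*(-1/23355) = -11987/4671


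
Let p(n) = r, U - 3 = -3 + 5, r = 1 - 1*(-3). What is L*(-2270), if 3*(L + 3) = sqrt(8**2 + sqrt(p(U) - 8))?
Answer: 6810 - 2270*sqrt(64 + 2*I)/3 ≈ 755.93 - 94.572*I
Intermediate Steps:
r = 4 (r = 1 + 3 = 4)
U = 5 (U = 3 + (-3 + 5) = 3 + 2 = 5)
p(n) = 4
L = -3 + sqrt(64 + 2*I)/3 (L = -3 + sqrt(8**2 + sqrt(4 - 8))/3 = -3 + sqrt(64 + sqrt(-4))/3 = -3 + sqrt(64 + 2*I)/3 ≈ -0.33301 + 0.041662*I)
L*(-2270) = (-3 + sqrt(64 + 2*I)/3)*(-2270) = 6810 - 2270*sqrt(64 + 2*I)/3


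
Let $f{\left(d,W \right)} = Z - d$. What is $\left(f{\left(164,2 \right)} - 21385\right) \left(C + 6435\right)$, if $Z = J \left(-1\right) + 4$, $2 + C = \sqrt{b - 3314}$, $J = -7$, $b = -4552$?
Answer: $-138553954 - 64614 i \sqrt{874} \approx -1.3855 \cdot 10^{8} - 1.9102 \cdot 10^{6} i$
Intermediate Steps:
$C = -2 + 3 i \sqrt{874}$ ($C = -2 + \sqrt{-4552 - 3314} = -2 + \sqrt{-7866} = -2 + 3 i \sqrt{874} \approx -2.0 + 88.69 i$)
$Z = 11$ ($Z = \left(-7\right) \left(-1\right) + 4 = 7 + 4 = 11$)
$f{\left(d,W \right)} = 11 - d$
$\left(f{\left(164,2 \right)} - 21385\right) \left(C + 6435\right) = \left(\left(11 - 164\right) - 21385\right) \left(\left(-2 + 3 i \sqrt{874}\right) + 6435\right) = \left(\left(11 - 164\right) - 21385\right) \left(6433 + 3 i \sqrt{874}\right) = \left(-153 - 21385\right) \left(6433 + 3 i \sqrt{874}\right) = - 21538 \left(6433 + 3 i \sqrt{874}\right) = -138553954 - 64614 i \sqrt{874}$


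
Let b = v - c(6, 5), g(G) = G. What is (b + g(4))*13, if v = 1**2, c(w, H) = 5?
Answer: 0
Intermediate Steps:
v = 1
b = -4 (b = 1 - 1*5 = 1 - 5 = -4)
(b + g(4))*13 = (-4 + 4)*13 = 0*13 = 0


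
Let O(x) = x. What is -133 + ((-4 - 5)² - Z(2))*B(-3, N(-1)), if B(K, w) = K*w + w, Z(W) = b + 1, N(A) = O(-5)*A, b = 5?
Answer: -883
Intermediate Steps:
N(A) = -5*A
Z(W) = 6 (Z(W) = 5 + 1 = 6)
B(K, w) = w + K*w
-133 + ((-4 - 5)² - Z(2))*B(-3, N(-1)) = -133 + ((-4 - 5)² - 1*6)*((-5*(-1))*(1 - 3)) = -133 + ((-9)² - 6)*(5*(-2)) = -133 + (81 - 6)*(-10) = -133 + 75*(-10) = -133 - 750 = -883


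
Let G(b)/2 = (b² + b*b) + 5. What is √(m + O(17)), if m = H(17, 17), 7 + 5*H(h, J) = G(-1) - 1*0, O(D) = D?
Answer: 2*√115/5 ≈ 4.2895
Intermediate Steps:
G(b) = 10 + 4*b² (G(b) = 2*((b² + b*b) + 5) = 2*((b² + b²) + 5) = 2*(2*b² + 5) = 2*(5 + 2*b²) = 10 + 4*b²)
H(h, J) = 7/5 (H(h, J) = -7/5 + ((10 + 4*(-1)²) - 1*0)/5 = -7/5 + ((10 + 4*1) + 0)/5 = -7/5 + ((10 + 4) + 0)/5 = -7/5 + (14 + 0)/5 = -7/5 + (⅕)*14 = -7/5 + 14/5 = 7/5)
m = 7/5 ≈ 1.4000
√(m + O(17)) = √(7/5 + 17) = √(92/5) = 2*√115/5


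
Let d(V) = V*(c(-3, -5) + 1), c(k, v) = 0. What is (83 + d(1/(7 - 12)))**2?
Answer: 171396/25 ≈ 6855.8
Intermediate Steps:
d(V) = V (d(V) = V*(0 + 1) = V*1 = V)
(83 + d(1/(7 - 12)))**2 = (83 + 1/(7 - 12))**2 = (83 + 1/(-5))**2 = (83 - 1/5)**2 = (414/5)**2 = 171396/25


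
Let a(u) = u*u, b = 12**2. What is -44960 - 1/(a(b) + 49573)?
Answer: -3161092641/70309 ≈ -44960.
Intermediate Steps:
b = 144
a(u) = u**2
-44960 - 1/(a(b) + 49573) = -44960 - 1/(144**2 + 49573) = -44960 - 1/(20736 + 49573) = -44960 - 1/70309 = -3161092641/70309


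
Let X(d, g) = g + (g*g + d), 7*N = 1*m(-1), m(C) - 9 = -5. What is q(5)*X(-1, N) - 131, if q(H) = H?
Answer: -6444/49 ≈ -131.51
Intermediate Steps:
m(C) = 4 (m(C) = 9 - 5 = 4)
N = 4/7 (N = (1*4)/7 = (⅐)*4 = 4/7 ≈ 0.57143)
X(d, g) = d + g + g² (X(d, g) = g + (g² + d) = g + (d + g²) = d + g + g²)
q(5)*X(-1, N) - 131 = 5*(-1 + 4/7 + (4/7)²) - 131 = 5*(-1 + 4/7 + 16/49) - 131 = 5*(-5/49) - 131 = -25/49 - 131 = -6444/49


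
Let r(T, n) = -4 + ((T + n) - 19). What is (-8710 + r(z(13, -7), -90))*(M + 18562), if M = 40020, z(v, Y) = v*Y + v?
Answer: -521438382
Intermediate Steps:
z(v, Y) = v + Y*v (z(v, Y) = Y*v + v = v + Y*v)
r(T, n) = -23 + T + n (r(T, n) = -4 + (-19 + T + n) = -23 + T + n)
(-8710 + r(z(13, -7), -90))*(M + 18562) = (-8710 + (-23 + 13*(1 - 7) - 90))*(40020 + 18562) = (-8710 + (-23 + 13*(-6) - 90))*58582 = (-8710 + (-23 - 78 - 90))*58582 = (-8710 - 191)*58582 = -8901*58582 = -521438382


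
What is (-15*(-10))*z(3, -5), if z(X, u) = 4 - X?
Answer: 150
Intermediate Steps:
(-15*(-10))*z(3, -5) = (-15*(-10))*(4 - 1*3) = 150*(4 - 3) = 150*1 = 150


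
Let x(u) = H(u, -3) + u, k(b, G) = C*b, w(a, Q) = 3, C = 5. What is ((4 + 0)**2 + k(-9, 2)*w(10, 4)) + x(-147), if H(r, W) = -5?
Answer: -271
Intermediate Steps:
k(b, G) = 5*b
x(u) = -5 + u
((4 + 0)**2 + k(-9, 2)*w(10, 4)) + x(-147) = ((4 + 0)**2 + (5*(-9))*3) + (-5 - 147) = (4**2 - 45*3) - 152 = (16 - 135) - 152 = -119 - 152 = -271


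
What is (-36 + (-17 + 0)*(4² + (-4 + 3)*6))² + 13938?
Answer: 56374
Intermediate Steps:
(-36 + (-17 + 0)*(4² + (-4 + 3)*6))² + 13938 = (-36 - 17*(16 - 1*6))² + 13938 = (-36 - 17*(16 - 6))² + 13938 = (-36 - 17*10)² + 13938 = (-36 - 170)² + 13938 = (-206)² + 13938 = 42436 + 13938 = 56374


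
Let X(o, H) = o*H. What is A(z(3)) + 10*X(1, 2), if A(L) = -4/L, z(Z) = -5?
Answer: 104/5 ≈ 20.800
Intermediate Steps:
X(o, H) = H*o
A(z(3)) + 10*X(1, 2) = -4/(-5) + 10*(2*1) = -4*(-⅕) + 10*2 = ⅘ + 20 = 104/5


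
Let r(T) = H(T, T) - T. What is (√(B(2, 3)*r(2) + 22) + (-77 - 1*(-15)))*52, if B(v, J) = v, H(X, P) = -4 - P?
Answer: -3224 + 52*√6 ≈ -3096.6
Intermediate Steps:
r(T) = -4 - 2*T (r(T) = (-4 - T) - T = -4 - 2*T)
(√(B(2, 3)*r(2) + 22) + (-77 - 1*(-15)))*52 = (√(2*(-4 - 2*2) + 22) + (-77 - 1*(-15)))*52 = (√(2*(-4 - 4) + 22) + (-77 + 15))*52 = (√(2*(-8) + 22) - 62)*52 = (√(-16 + 22) - 62)*52 = (√6 - 62)*52 = (-62 + √6)*52 = -3224 + 52*√6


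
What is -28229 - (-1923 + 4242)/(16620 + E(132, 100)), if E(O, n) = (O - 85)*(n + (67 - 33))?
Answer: -646954541/22918 ≈ -28229.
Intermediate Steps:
E(O, n) = (-85 + O)*(34 + n) (E(O, n) = (-85 + O)*(n + 34) = (-85 + O)*(34 + n))
-28229 - (-1923 + 4242)/(16620 + E(132, 100)) = -28229 - (-1923 + 4242)/(16620 + (-2890 - 85*100 + 34*132 + 132*100)) = -28229 - 2319/(16620 + (-2890 - 8500 + 4488 + 13200)) = -28229 - 2319/(16620 + 6298) = -28229 - 2319/22918 = -646954541/22918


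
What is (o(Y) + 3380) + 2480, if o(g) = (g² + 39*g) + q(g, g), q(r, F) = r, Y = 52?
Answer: 10644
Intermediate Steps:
o(g) = g² + 40*g (o(g) = (g² + 39*g) + g = g² + 40*g)
(o(Y) + 3380) + 2480 = (52*(40 + 52) + 3380) + 2480 = (52*92 + 3380) + 2480 = (4784 + 3380) + 2480 = 8164 + 2480 = 10644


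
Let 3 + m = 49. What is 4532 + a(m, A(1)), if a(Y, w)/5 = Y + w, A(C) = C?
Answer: 4767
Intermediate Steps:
m = 46 (m = -3 + 49 = 46)
a(Y, w) = 5*Y + 5*w (a(Y, w) = 5*(Y + w) = 5*Y + 5*w)
4532 + a(m, A(1)) = 4532 + (5*46 + 5*1) = 4532 + (230 + 5) = 4532 + 235 = 4767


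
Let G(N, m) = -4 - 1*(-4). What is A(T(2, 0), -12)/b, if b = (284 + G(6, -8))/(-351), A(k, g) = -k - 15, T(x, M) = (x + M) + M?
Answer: 5967/284 ≈ 21.011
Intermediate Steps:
T(x, M) = x + 2*M (T(x, M) = (M + x) + M = x + 2*M)
G(N, m) = 0 (G(N, m) = -4 + 4 = 0)
A(k, g) = -15 - k
b = -284/351 (b = (284 + 0)/(-351) = 284*(-1/351) = -284/351 ≈ -0.80912)
A(T(2, 0), -12)/b = (-15 - (2 + 2*0))/(-284/351) = (-15 - (2 + 0))*(-351/284) = (-15 - 1*2)*(-351/284) = (-15 - 2)*(-351/284) = -17*(-351/284) = 5967/284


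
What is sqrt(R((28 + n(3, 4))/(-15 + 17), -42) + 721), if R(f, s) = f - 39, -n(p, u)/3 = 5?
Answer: 9*sqrt(34)/2 ≈ 26.239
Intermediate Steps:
n(p, u) = -15 (n(p, u) = -3*5 = -15)
R(f, s) = -39 + f
sqrt(R((28 + n(3, 4))/(-15 + 17), -42) + 721) = sqrt((-39 + (28 - 15)/(-15 + 17)) + 721) = sqrt((-39 + 13/2) + 721) = sqrt(-65/2 + 721) = sqrt(1377/2) = 9*sqrt(34)/2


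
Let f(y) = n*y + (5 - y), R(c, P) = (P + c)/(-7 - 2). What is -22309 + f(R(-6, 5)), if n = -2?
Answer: -66913/3 ≈ -22304.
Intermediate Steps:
R(c, P) = -P/9 - c/9 (R(c, P) = (P + c)/(-9) = (P + c)*(-⅑) = -P/9 - c/9)
f(y) = 5 - 3*y (f(y) = -2*y + (5 - y) = 5 - 3*y)
-22309 + f(R(-6, 5)) = -22309 + (5 - 3*(-⅑*5 - ⅑*(-6))) = -22309 + (5 - 3*(-5/9 + ⅔)) = -22309 + (5 - 3*⅑) = -22309 + (5 - ⅓) = -22309 + 14/3 = -66913/3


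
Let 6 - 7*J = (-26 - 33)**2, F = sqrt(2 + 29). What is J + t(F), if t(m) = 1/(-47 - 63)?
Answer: -382257/770 ≈ -496.44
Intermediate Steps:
F = sqrt(31) ≈ 5.5678
t(m) = -1/110 (t(m) = 1/(-110) = -1/110)
J = -3475/7 (J = 6/7 - (-26 - 33)**2/7 = 6/7 - 1/7*(-59)**2 = 6/7 - 1/7*3481 = 6/7 - 3481/7 = -3475/7 ≈ -496.43)
J + t(F) = -3475/7 - 1/110 = -382257/770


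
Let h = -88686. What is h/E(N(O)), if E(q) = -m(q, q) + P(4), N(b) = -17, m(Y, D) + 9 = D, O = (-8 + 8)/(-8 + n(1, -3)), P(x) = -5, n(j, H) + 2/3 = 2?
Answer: -29562/7 ≈ -4223.1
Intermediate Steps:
n(j, H) = 4/3 (n(j, H) = -2/3 + 2 = 4/3)
O = 0 (O = (-8 + 8)/(-8 + 4/3) = 0/(-20/3) = 0*(-3/20) = 0)
m(Y, D) = -9 + D
E(q) = 4 - q (E(q) = -(-9 + q) - 5 = (9 - q) - 5 = 4 - q)
h/E(N(O)) = -88686/(4 - 1*(-17)) = -88686/(4 + 17) = -88686/21 = -88686*1/21 = -29562/7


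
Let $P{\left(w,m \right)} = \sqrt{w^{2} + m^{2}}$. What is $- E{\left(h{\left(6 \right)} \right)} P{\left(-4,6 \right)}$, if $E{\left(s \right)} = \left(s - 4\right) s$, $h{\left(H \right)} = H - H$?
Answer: $0$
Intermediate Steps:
$P{\left(w,m \right)} = \sqrt{m^{2} + w^{2}}$
$h{\left(H \right)} = 0$
$E{\left(s \right)} = s \left(-4 + s\right)$ ($E{\left(s \right)} = \left(-4 + s\right) s = s \left(-4 + s\right)$)
$- E{\left(h{\left(6 \right)} \right)} P{\left(-4,6 \right)} = - 0 \left(-4 + 0\right) \sqrt{6^{2} + \left(-4\right)^{2}} = - 0 \left(-4\right) \sqrt{36 + 16} = - 0 \sqrt{52} = - 0 \cdot 2 \sqrt{13} = \left(-1\right) 0 = 0$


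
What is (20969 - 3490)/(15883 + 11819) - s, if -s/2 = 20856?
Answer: 1155523303/27702 ≈ 41713.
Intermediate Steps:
s = -41712 (s = -2*20856 = -41712)
(20969 - 3490)/(15883 + 11819) - s = (20969 - 3490)/(15883 + 11819) - 1*(-41712) = 17479/27702 + 41712 = 1155523303/27702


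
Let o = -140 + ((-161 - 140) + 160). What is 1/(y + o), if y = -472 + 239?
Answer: -1/514 ≈ -0.0019455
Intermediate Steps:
o = -281 (o = -140 + (-301 + 160) = -140 - 141 = -281)
y = -233
1/(y + o) = 1/(-233 - 281) = 1/(-514) = -1/514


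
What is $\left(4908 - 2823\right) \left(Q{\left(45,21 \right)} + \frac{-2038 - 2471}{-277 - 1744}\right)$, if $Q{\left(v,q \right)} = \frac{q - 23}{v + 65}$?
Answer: $\frac{102571158}{22231} \approx 4613.9$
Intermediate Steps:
$Q{\left(v,q \right)} = \frac{-23 + q}{65 + v}$
$\left(4908 - 2823\right) \left(Q{\left(45,21 \right)} + \frac{-2038 - 2471}{-277 - 1744}\right) = \left(4908 - 2823\right) \left(\frac{-23 + 21}{65 + 45} + \frac{-2038 - 2471}{-277 - 1744}\right) = 2085 \left(\frac{1}{110} \left(-2\right) - \frac{4509}{-2021}\right) = 2085 \left(\frac{1}{110} \left(-2\right) - - \frac{4509}{2021}\right) = 2085 \left(- \frac{1}{55} + \frac{4509}{2021}\right) = 2085 \cdot \frac{245974}{111155} = \frac{102571158}{22231}$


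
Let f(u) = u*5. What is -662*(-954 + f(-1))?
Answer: 634858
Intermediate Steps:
f(u) = 5*u
-662*(-954 + f(-1)) = -662*(-954 + 5*(-1)) = -662*(-954 - 5) = -662*(-959) = 634858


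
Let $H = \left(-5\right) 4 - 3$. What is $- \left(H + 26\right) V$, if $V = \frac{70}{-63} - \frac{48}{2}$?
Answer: $\frac{226}{3} \approx 75.333$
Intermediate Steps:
$H = -23$ ($H = -20 - 3 = -23$)
$V = - \frac{226}{9}$ ($V = 70 \left(- \frac{1}{63}\right) - 24 = - \frac{10}{9} - 24 = - \frac{226}{9} \approx -25.111$)
$- \left(H + 26\right) V = - \frac{\left(-23 + 26\right) \left(-226\right)}{9} = - \frac{3 \left(-226\right)}{9} = \left(-1\right) \left(- \frac{226}{3}\right) = \frac{226}{3}$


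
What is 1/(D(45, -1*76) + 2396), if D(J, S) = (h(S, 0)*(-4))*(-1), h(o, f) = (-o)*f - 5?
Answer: 1/2376 ≈ 0.00042088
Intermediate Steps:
h(o, f) = -5 - f*o (h(o, f) = -f*o - 5 = -5 - f*o)
D(J, S) = -20 (D(J, S) = ((-5 - 1*0*S)*(-4))*(-1) = ((-5 + 0)*(-4))*(-1) = -5*(-4)*(-1) = 20*(-1) = -20)
1/(D(45, -1*76) + 2396) = 1/(-20 + 2396) = 1/2376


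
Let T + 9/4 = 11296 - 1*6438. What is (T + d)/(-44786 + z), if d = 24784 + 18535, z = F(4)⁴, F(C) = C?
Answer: -3159/2920 ≈ -1.0819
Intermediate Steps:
T = 19423/4 (T = -9/4 + (11296 - 1*6438) = -9/4 + (11296 - 6438) = -9/4 + 4858 = 19423/4 ≈ 4855.8)
z = 256 (z = 4⁴ = 256)
d = 43319
(T + d)/(-44786 + z) = (19423/4 + 43319)/(-44786 + 256) = (192699/4)/(-44530) = (192699/4)*(-1/44530) = -3159/2920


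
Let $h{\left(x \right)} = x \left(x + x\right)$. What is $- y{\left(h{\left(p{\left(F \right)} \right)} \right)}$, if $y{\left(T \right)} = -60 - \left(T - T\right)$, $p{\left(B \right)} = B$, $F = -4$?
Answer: $60$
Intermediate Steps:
$h{\left(x \right)} = 2 x^{2}$ ($h{\left(x \right)} = x 2 x = 2 x^{2}$)
$y{\left(T \right)} = -60$ ($y{\left(T \right)} = -60 - 0 = -60 + 0 = -60$)
$- y{\left(h{\left(p{\left(F \right)} \right)} \right)} = \left(-1\right) \left(-60\right) = 60$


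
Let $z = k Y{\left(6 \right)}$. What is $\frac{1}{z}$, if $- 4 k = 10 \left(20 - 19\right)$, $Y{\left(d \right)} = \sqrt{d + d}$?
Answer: $- \frac{\sqrt{3}}{15} \approx -0.11547$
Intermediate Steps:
$Y{\left(d \right)} = \sqrt{2} \sqrt{d}$ ($Y{\left(d \right)} = \sqrt{2 d} = \sqrt{2} \sqrt{d}$)
$k = - \frac{5}{2}$ ($k = - \frac{10 \left(20 - 19\right)}{4} = - \frac{10 \cdot 1}{4} = \left(- \frac{1}{4}\right) 10 = - \frac{5}{2} \approx -2.5$)
$z = - 5 \sqrt{3}$ ($z = - \frac{5 \sqrt{2} \sqrt{6}}{2} = - \frac{5 \cdot 2 \sqrt{3}}{2} = - 5 \sqrt{3} \approx -8.6602$)
$\frac{1}{z} = \frac{1}{\left(-5\right) \sqrt{3}} = - \frac{\sqrt{3}}{15}$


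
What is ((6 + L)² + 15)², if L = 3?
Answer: 9216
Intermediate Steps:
((6 + L)² + 15)² = ((6 + 3)² + 15)² = (9² + 15)² = (81 + 15)² = 96² = 9216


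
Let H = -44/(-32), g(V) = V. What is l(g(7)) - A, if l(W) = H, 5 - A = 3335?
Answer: 26651/8 ≈ 3331.4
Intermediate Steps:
A = -3330 (A = 5 - 1*3335 = 5 - 3335 = -3330)
H = 11/8 (H = -44*(-1/32) = 11/8 ≈ 1.3750)
l(W) = 11/8
l(g(7)) - A = 11/8 - 1*(-3330) = 11/8 + 3330 = 26651/8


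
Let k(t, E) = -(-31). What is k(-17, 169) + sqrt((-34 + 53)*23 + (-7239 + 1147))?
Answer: 31 + I*sqrt(5655) ≈ 31.0 + 75.2*I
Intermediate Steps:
k(t, E) = 31 (k(t, E) = -1*(-31) = 31)
k(-17, 169) + sqrt((-34 + 53)*23 + (-7239 + 1147)) = 31 + sqrt((-34 + 53)*23 + (-7239 + 1147)) = 31 + sqrt(19*23 - 6092) = 31 + sqrt(437 - 6092) = 31 + sqrt(-5655) = 31 + I*sqrt(5655)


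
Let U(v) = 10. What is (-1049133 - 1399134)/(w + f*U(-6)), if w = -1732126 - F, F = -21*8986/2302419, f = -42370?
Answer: 268425545613/236362597828 ≈ 1.1357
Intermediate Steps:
F = -8986/109639 (F = -188706*1/2302419 = -8986/109639 ≈ -0.081960)
w = -189908553528/109639 (w = -1732126 - 1*(-8986/109639) = -1732126 + 8986/109639 = -189908553528/109639 ≈ -1.7321e+6)
(-1049133 - 1399134)/(w + f*U(-6)) = (-1049133 - 1399134)/(-189908553528/109639 - 42370*10) = -2448267/(-189908553528/109639 - 423700) = -2448267/(-236362597828/109639) = -2448267*(-109639/236362597828) = 268425545613/236362597828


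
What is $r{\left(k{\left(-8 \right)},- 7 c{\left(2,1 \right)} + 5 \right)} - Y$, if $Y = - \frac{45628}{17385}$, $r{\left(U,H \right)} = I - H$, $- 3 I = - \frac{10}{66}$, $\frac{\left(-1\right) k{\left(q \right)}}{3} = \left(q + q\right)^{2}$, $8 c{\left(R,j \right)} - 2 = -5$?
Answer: $- \frac{372433}{75240} \approx -4.9499$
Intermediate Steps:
$c{\left(R,j \right)} = - \frac{3}{8}$ ($c{\left(R,j \right)} = \frac{1}{4} + \frac{1}{8} \left(-5\right) = \frac{1}{4} - \frac{5}{8} = - \frac{3}{8}$)
$k{\left(q \right)} = - 12 q^{2}$ ($k{\left(q \right)} = - 3 \left(q + q\right)^{2} = - 3 \left(2 q\right)^{2} = - 3 \cdot 4 q^{2} = - 12 q^{2}$)
$I = \frac{5}{99}$ ($I = - \frac{\left(-10\right) \frac{1}{66}}{3} = \left(- \frac{1}{3}\right) \left(- \frac{5}{33}\right) = \frac{5}{99} \approx 0.050505$)
$r{\left(U,H \right)} = \frac{5}{99} - H$
$Y = - \frac{748}{285}$ ($Y = \left(-45628\right) \frac{1}{17385} = - \frac{748}{285} \approx -2.6246$)
$r{\left(k{\left(-8 \right)},- 7 c{\left(2,1 \right)} + 5 \right)} - Y = \left(\frac{5}{99} - \left(\left(-7\right) \left(- \frac{3}{8}\right) + 5\right)\right) - - \frac{748}{285} = \left(\frac{5}{99} - \left(\frac{21}{8} + 5\right)\right) + \frac{748}{285} = \left(\frac{5}{99} - \frac{61}{8}\right) + \frac{748}{285} = - \frac{5999}{792} + \frac{748}{285} = - \frac{372433}{75240}$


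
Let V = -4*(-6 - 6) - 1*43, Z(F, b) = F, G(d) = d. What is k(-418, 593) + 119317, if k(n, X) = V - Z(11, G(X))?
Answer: 119311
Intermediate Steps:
V = 5 (V = -4*(-12) - 43 = 48 - 43 = 5)
k(n, X) = -6 (k(n, X) = 5 - 1*11 = 5 - 11 = -6)
k(-418, 593) + 119317 = -6 + 119317 = 119311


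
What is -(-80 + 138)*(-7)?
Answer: 406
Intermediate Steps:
-(-80 + 138)*(-7) = -58*(-7) = -1*(-406) = 406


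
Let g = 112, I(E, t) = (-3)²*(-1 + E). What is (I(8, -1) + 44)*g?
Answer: 11984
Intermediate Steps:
I(E, t) = -9 + 9*E (I(E, t) = 9*(-1 + E) = -9 + 9*E)
(I(8, -1) + 44)*g = ((-9 + 9*8) + 44)*112 = ((-9 + 72) + 44)*112 = (63 + 44)*112 = 107*112 = 11984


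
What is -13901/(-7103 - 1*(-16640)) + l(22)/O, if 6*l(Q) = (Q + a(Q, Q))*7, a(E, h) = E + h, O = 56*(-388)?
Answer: -43253611/29602848 ≈ -1.4611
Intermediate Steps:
O = -21728
l(Q) = 7*Q/2 (l(Q) = ((Q + (Q + Q))*7)/6 = ((Q + 2*Q)*7)/6 = ((3*Q)*7)/6 = (21*Q)/6 = 7*Q/2)
-13901/(-7103 - 1*(-16640)) + l(22)/O = -13901/(-7103 - 1*(-16640)) + ((7/2)*22)/(-21728) = -13901/(-7103 + 16640) + 77*(-1/21728) = -13901/9537 - 11/3104 = -43253611/29602848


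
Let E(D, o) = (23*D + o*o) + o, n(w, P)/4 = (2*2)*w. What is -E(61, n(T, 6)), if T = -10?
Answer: -26843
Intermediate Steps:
n(w, P) = 16*w (n(w, P) = 4*((2*2)*w) = 4*(4*w) = 16*w)
E(D, o) = o + o² + 23*D (E(D, o) = (23*D + o²) + o = (o² + 23*D) + o = o + o² + 23*D)
-E(61, n(T, 6)) = -(16*(-10) + (16*(-10))² + 23*61) = -(-160 + (-160)² + 1403) = -(-160 + 25600 + 1403) = -1*26843 = -26843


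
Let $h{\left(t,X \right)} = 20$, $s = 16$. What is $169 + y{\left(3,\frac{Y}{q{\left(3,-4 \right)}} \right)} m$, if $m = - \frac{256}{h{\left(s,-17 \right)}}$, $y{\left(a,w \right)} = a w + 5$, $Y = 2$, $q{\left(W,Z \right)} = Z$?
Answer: $\frac{621}{5} \approx 124.2$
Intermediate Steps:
$y{\left(a,w \right)} = 5 + a w$
$m = - \frac{64}{5}$ ($m = - \frac{256}{20} = \left(-256\right) \frac{1}{20} = - \frac{64}{5} \approx -12.8$)
$169 + y{\left(3,\frac{Y}{q{\left(3,-4 \right)}} \right)} m = 169 + \left(5 + 3 \frac{2}{-4}\right) \left(- \frac{64}{5}\right) = 169 + \left(5 + 3 \cdot 2 \left(- \frac{1}{4}\right)\right) \left(- \frac{64}{5}\right) = 169 + \left(5 + 3 \left(- \frac{1}{2}\right)\right) \left(- \frac{64}{5}\right) = 169 + \left(5 - \frac{3}{2}\right) \left(- \frac{64}{5}\right) = 169 + \frac{7}{2} \left(- \frac{64}{5}\right) = 169 - \frac{224}{5} = \frac{621}{5}$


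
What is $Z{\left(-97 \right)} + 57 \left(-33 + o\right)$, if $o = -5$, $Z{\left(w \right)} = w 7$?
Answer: $-2845$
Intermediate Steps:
$Z{\left(w \right)} = 7 w$
$Z{\left(-97 \right)} + 57 \left(-33 + o\right) = 7 \left(-97\right) + 57 \left(-33 - 5\right) = -679 + 57 \left(-38\right) = -679 - 2166 = -2845$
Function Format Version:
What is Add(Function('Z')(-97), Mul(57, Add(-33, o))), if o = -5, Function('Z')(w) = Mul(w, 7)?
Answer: -2845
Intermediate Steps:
Function('Z')(w) = Mul(7, w)
Add(Function('Z')(-97), Mul(57, Add(-33, o))) = Add(Mul(7, -97), Mul(57, Add(-33, -5))) = Add(-679, Mul(57, -38)) = Add(-679, -2166) = -2845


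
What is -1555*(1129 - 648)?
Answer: -747955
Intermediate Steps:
-1555*(1129 - 648) = -1555*481 = -747955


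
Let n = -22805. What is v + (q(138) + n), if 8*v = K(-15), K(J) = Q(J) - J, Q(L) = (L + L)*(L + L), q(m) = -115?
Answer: -182445/8 ≈ -22806.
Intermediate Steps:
Q(L) = 4*L² (Q(L) = (2*L)*(2*L) = 4*L²)
K(J) = -J + 4*J² (K(J) = 4*J² - J = -J + 4*J²)
v = 915/8 (v = (-15*(-1 + 4*(-15)))/8 = (-15*(-1 - 60))/8 = (-15*(-61))/8 = (⅛)*915 = 915/8 ≈ 114.38)
v + (q(138) + n) = 915/8 + (-115 - 22805) = 915/8 - 22920 = -182445/8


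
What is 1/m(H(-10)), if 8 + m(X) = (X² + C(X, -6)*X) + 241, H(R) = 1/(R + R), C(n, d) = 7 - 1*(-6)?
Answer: 400/92941 ≈ 0.0043038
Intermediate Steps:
C(n, d) = 13 (C(n, d) = 7 + 6 = 13)
H(R) = 1/(2*R)
m(X) = 233 + X² + 13*X (m(X) = -8 + ((X² + 13*X) + 241) = -8 + (241 + X² + 13*X) = 233 + X² + 13*X)
1/m(H(-10)) = 1/(233 + ((½)/(-10))² + 13*((½)/(-10))) = 1/(233 + ((½)*(-⅒))² + 13*((½)*(-⅒))) = 1/(233 + (-1/20)² + 13*(-1/20)) = 1/(233 + 1/400 - 13/20) = 1/(92941/400) = 400/92941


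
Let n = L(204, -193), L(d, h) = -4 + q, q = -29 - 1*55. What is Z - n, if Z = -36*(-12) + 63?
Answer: 583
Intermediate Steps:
Z = 495 (Z = 432 + 63 = 495)
q = -84 (q = -29 - 55 = -84)
L(d, h) = -88 (L(d, h) = -4 - 84 = -88)
n = -88
Z - n = 495 - 1*(-88) = 495 + 88 = 583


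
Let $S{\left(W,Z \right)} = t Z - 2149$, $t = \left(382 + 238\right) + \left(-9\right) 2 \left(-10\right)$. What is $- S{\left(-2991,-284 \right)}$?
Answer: $229349$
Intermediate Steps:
$t = 800$ ($t = 620 - -180 = 620 + 180 = 800$)
$S{\left(W,Z \right)} = -2149 + 800 Z$ ($S{\left(W,Z \right)} = 800 Z - 2149 = -2149 + 800 Z$)
$- S{\left(-2991,-284 \right)} = - (-2149 + 800 \left(-284\right)) = - (-2149 - 227200) = \left(-1\right) \left(-229349\right) = 229349$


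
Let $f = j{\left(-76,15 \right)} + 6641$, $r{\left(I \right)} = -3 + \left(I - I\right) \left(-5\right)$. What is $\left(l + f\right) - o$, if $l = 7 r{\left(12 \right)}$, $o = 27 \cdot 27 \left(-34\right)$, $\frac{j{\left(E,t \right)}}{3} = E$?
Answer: $31178$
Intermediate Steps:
$j{\left(E,t \right)} = 3 E$
$r{\left(I \right)} = -3$ ($r{\left(I \right)} = -3 + 0 \left(-5\right) = -3 + 0 = -3$)
$o = -24786$ ($o = 729 \left(-34\right) = -24786$)
$f = 6413$ ($f = 3 \left(-76\right) + 6641 = -228 + 6641 = 6413$)
$l = -21$ ($l = 7 \left(-3\right) = -21$)
$\left(l + f\right) - o = \left(-21 + 6413\right) - -24786 = 6392 + 24786 = 31178$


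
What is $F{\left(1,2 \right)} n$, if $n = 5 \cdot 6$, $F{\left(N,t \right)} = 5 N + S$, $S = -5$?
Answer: $0$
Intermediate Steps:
$F{\left(N,t \right)} = -5 + 5 N$ ($F{\left(N,t \right)} = 5 N - 5 = -5 + 5 N$)
$n = 30$
$F{\left(1,2 \right)} n = \left(-5 + 5 \cdot 1\right) 30 = \left(-5 + 5\right) 30 = 0 \cdot 30 = 0$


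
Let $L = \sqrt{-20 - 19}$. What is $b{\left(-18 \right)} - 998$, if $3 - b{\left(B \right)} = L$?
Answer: $-995 - i \sqrt{39} \approx -995.0 - 6.245 i$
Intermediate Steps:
$L = i \sqrt{39}$ ($L = \sqrt{-20 - 19} = \sqrt{-39} = i \sqrt{39} \approx 6.245 i$)
$b{\left(B \right)} = 3 - i \sqrt{39}$
$b{\left(-18 \right)} - 998 = \left(3 - i \sqrt{39}\right) - 998 = -995 - i \sqrt{39}$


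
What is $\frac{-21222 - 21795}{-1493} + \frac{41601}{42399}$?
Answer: $\frac{89808956}{3014367} \approx 29.794$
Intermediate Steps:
$\frac{-21222 - 21795}{-1493} + \frac{41601}{42399} = \left(-21222 - 21795\right) \left(- \frac{1}{1493}\right) + 41601 \cdot \frac{1}{42399} = \left(-43017\right) \left(- \frac{1}{1493}\right) + \frac{1981}{2019} = \frac{43017}{1493} + \frac{1981}{2019} = \frac{89808956}{3014367}$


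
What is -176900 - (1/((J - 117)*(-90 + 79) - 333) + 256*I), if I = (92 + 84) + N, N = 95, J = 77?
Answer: -26351533/107 ≈ -2.4628e+5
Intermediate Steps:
I = 271 (I = (92 + 84) + 95 = 176 + 95 = 271)
-176900 - (1/((J - 117)*(-90 + 79) - 333) + 256*I) = -176900 - (1/((77 - 117)*(-90 + 79) - 333) + 256*271) = -176900 - (1/(-40*(-11) - 333) + 69376) = -176900 - (1/(440 - 333) + 69376) = -176900 - (1/107 + 69376) = -176900 - 1*7423233/107 = -176900 - 7423233/107 = -26351533/107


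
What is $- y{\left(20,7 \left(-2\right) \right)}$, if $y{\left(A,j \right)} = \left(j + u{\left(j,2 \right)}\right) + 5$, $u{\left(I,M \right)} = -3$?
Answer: $12$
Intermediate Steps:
$y{\left(A,j \right)} = 2 + j$ ($y{\left(A,j \right)} = \left(j - 3\right) + 5 = \left(-3 + j\right) + 5 = 2 + j$)
$- y{\left(20,7 \left(-2\right) \right)} = - (2 + 7 \left(-2\right)) = - (2 - 14) = \left(-1\right) \left(-12\right) = 12$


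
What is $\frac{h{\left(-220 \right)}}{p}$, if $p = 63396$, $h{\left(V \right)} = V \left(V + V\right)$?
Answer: $\frac{24200}{15849} \approx 1.5269$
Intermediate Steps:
$h{\left(V \right)} = 2 V^{2}$ ($h{\left(V \right)} = V 2 V = 2 V^{2}$)
$\frac{h{\left(-220 \right)}}{p} = \frac{2 \left(-220\right)^{2}}{63396} = 2 \cdot 48400 \cdot \frac{1}{63396} = 96800 \cdot \frac{1}{63396} = \frac{24200}{15849}$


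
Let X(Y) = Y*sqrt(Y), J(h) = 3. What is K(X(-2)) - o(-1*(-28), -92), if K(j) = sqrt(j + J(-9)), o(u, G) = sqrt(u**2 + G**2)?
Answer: sqrt(3 - 2*I*sqrt(2)) - 68*sqrt(2) ≈ -94.279 - 0.74937*I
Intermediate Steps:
o(u, G) = sqrt(G**2 + u**2)
X(Y) = Y**(3/2)
K(j) = sqrt(3 + j) (K(j) = sqrt(j + 3) = sqrt(3 + j))
K(X(-2)) - o(-1*(-28), -92) = sqrt(3 + (-2)**(3/2)) - sqrt((-92)**2 + (-1*(-28))**2) = sqrt(3 - 2*I*sqrt(2)) - sqrt(8464 + 28**2) = sqrt(3 - 2*I*sqrt(2)) - sqrt(8464 + 784) = sqrt(3 - 2*I*sqrt(2)) - sqrt(9248) = sqrt(3 - 2*I*sqrt(2)) - 68*sqrt(2)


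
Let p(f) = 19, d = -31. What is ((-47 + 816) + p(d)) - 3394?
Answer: -2606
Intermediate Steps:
((-47 + 816) + p(d)) - 3394 = ((-47 + 816) + 19) - 3394 = (769 + 19) - 3394 = 788 - 3394 = -2606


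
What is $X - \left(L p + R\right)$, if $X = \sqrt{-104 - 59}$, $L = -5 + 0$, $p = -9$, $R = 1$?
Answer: $-46 + i \sqrt{163} \approx -46.0 + 12.767 i$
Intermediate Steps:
$L = -5$
$X = i \sqrt{163}$ ($X = \sqrt{-163} = i \sqrt{163} \approx 12.767 i$)
$X - \left(L p + R\right) = i \sqrt{163} - \left(\left(-5\right) \left(-9\right) + 1\right) = i \sqrt{163} - \left(45 + 1\right) = i \sqrt{163} - 46 = -46 + i \sqrt{163}$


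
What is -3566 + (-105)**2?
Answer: 7459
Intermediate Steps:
-3566 + (-105)**2 = -3566 + 11025 = 7459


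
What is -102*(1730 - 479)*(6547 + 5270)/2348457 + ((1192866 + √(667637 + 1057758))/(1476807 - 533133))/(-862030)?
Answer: -3586600310284739951/5585999293660370 - √1725395/813475298220 ≈ -642.07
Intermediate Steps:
-102*(1730 - 479)*(6547 + 5270)/2348457 + ((1192866 + √(667637 + 1057758))/(1476807 - 533133))/(-862030) = -127602*11817*(1/2348457) + ((1192866 + √1725395)/943674)*(-1/862030) = -102*14783067*(1/2348457) + ((1192866 + √1725395)*(1/943674))*(-1/862030) = -1507872834*1/2348457 + (198811/157279 + √1725395/943674)*(-1/862030) = -502624278/782819 + (-198811/135579216370 - √1725395/813475298220) = -3586600310284739951/5585999293660370 - √1725395/813475298220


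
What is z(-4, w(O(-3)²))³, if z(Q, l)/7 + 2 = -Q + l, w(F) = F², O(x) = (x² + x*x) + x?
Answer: 44508268533765869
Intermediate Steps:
O(x) = x + 2*x² (O(x) = (x² + x²) + x = 2*x² + x = x + 2*x²)
z(Q, l) = -14 - 7*Q + 7*l (z(Q, l) = -14 + 7*(-Q + l) = -14 + 7*(l - Q) = -14 + (-7*Q + 7*l) = -14 - 7*Q + 7*l)
z(-4, w(O(-3)²))³ = (-14 - 7*(-4) + 7*((-3*(1 + 2*(-3)))²)²)³ = (-14 + 28 + 7*((-3*(1 - 6))²)²)³ = (-14 + 28 + 7*((-3*(-5))²)²)³ = (-14 + 28 + 7*(15²)²)³ = (-14 + 28 + 7*225²)³ = (-14 + 28 + 7*50625)³ = (-14 + 28 + 354375)³ = 354389³ = 44508268533765869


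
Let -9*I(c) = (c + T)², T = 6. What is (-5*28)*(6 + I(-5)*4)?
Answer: -7000/9 ≈ -777.78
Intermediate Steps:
I(c) = -(6 + c)²/9 (I(c) = -(c + 6)²/9 = -(6 + c)²/9)
(-5*28)*(6 + I(-5)*4) = (-5*28)*(6 - (6 - 5)²/9*4) = -140*(6 - ⅑*1²*4) = -140*(6 - ⅑*1*4) = -140*(6 - ⅑*4) = -140*(6 - 4/9) = -140*50/9 = -7000/9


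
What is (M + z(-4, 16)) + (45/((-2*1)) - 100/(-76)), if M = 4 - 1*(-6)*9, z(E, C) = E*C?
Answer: -1033/38 ≈ -27.184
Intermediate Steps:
z(E, C) = C*E
M = 58 (M = 4 + 6*9 = 4 + 54 = 58)
(M + z(-4, 16)) + (45/((-2*1)) - 100/(-76)) = (58 + 16*(-4)) + (45/((-2*1)) - 100/(-76)) = (58 - 64) + (45/(-2) - 100*(-1/76)) = -6 + (45*(-½) + 25/19) = -6 + (-45/2 + 25/19) = -6 - 805/38 = -1033/38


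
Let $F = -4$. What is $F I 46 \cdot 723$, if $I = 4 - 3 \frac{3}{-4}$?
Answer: $-831450$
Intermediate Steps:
$I = \frac{25}{4}$ ($I = 4 - 3 \cdot 3 \left(- \frac{1}{4}\right) = 4 - - \frac{9}{4} = 4 + \frac{9}{4} = \frac{25}{4} \approx 6.25$)
$F I 46 \cdot 723 = \left(-4\right) \frac{25}{4} \cdot 46 \cdot 723 = \left(-25\right) 33258 = -831450$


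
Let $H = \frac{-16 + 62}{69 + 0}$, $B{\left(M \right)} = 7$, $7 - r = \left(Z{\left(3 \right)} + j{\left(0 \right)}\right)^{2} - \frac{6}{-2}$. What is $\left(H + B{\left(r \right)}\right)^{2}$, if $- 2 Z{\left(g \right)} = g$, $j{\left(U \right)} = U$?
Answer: $\frac{529}{9} \approx 58.778$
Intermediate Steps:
$Z{\left(g \right)} = - \frac{g}{2}$
$r = \frac{7}{4}$ ($r = 7 - \left(\left(\left(- \frac{1}{2}\right) 3 + 0\right)^{2} - \frac{6}{-2}\right) = 7 - \left(\left(- \frac{3}{2} + 0\right)^{2} - -3\right) = 7 - \left(\left(- \frac{3}{2}\right)^{2} + 3\right) = 7 - \left(\frac{9}{4} + 3\right) = 7 - \frac{21}{4} = \frac{7}{4} \approx 1.75$)
$H = \frac{2}{3}$ ($H = \frac{46}{69} = 46 \cdot \frac{1}{69} = \frac{2}{3} \approx 0.66667$)
$\left(H + B{\left(r \right)}\right)^{2} = \left(\frac{2}{3} + 7\right)^{2} = \left(\frac{23}{3}\right)^{2} = \frac{529}{9}$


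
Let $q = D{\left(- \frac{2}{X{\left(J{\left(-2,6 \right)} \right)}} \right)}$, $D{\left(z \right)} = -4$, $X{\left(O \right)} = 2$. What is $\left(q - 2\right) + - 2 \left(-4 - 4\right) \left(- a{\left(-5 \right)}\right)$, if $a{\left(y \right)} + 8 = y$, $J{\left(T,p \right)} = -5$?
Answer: $202$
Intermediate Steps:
$a{\left(y \right)} = -8 + y$
$q = -4$
$\left(q - 2\right) + - 2 \left(-4 - 4\right) \left(- a{\left(-5 \right)}\right) = \left(-4 - 2\right) + - 2 \left(-4 - 4\right) \left(- (-8 - 5)\right) = \left(-4 - 2\right) + \left(-2\right) \left(-8\right) \left(\left(-1\right) \left(-13\right)\right) = -6 + 16 \cdot 13 = -6 + 208 = 202$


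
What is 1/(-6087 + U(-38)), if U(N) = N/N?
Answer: -1/6086 ≈ -0.00016431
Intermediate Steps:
U(N) = 1
1/(-6087 + U(-38)) = 1/(-6087 + 1) = 1/(-6086) = -1/6086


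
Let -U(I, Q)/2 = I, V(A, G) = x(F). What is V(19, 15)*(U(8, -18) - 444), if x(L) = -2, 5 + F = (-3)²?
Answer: 920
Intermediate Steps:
F = 4 (F = -5 + (-3)² = -5 + 9 = 4)
V(A, G) = -2
U(I, Q) = -2*I
V(19, 15)*(U(8, -18) - 444) = -2*(-2*8 - 444) = -2*(-16 - 444) = -2*(-460) = 920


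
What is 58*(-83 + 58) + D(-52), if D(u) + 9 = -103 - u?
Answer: -1510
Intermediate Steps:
D(u) = -112 - u (D(u) = -9 + (-103 - u) = -112 - u)
58*(-83 + 58) + D(-52) = 58*(-83 + 58) + (-112 - 1*(-52)) = 58*(-25) + (-112 + 52) = -1450 - 60 = -1510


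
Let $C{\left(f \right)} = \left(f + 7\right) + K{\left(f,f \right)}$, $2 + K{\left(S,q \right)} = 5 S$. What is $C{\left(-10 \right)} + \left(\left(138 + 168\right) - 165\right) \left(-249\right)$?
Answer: $-35164$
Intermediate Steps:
$K{\left(S,q \right)} = -2 + 5 S$
$C{\left(f \right)} = 5 + 6 f$ ($C{\left(f \right)} = \left(f + 7\right) + \left(-2 + 5 f\right) = \left(7 + f\right) + \left(-2 + 5 f\right) = 5 + 6 f$)
$C{\left(-10 \right)} + \left(\left(138 + 168\right) - 165\right) \left(-249\right) = \left(5 + 6 \left(-10\right)\right) + \left(\left(138 + 168\right) - 165\right) \left(-249\right) = \left(5 - 60\right) + \left(306 - 165\right) \left(-249\right) = -55 + 141 \left(-249\right) = -55 - 35109 = -35164$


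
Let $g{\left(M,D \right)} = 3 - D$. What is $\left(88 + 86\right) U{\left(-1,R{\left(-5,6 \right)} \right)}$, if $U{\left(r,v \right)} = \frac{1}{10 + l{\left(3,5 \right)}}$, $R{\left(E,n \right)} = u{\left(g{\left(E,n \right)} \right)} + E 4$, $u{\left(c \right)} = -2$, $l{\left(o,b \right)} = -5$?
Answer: $\frac{174}{5} \approx 34.8$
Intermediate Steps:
$R{\left(E,n \right)} = -2 + 4 E$ ($R{\left(E,n \right)} = -2 + E 4 = -2 + 4 E$)
$U{\left(r,v \right)} = \frac{1}{5}$ ($U{\left(r,v \right)} = \frac{1}{10 - 5} = \frac{1}{5}$)
$\left(88 + 86\right) U{\left(-1,R{\left(-5,6 \right)} \right)} = \left(88 + 86\right) \frac{1}{5} = 174 \cdot \frac{1}{5} = \frac{174}{5}$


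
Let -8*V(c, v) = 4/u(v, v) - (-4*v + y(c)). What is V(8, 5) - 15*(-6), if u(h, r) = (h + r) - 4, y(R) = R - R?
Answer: 1049/12 ≈ 87.417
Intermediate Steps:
y(R) = 0
u(h, r) = -4 + h + r
V(c, v) = -v/2 - 1/(2*(-4 + 2*v)) (V(c, v) = -(4/(-4 + v + v) - (-4*v + 0))/8 = -(4/(-4 + 2*v) - (-4)*v)/8 = -(4/(-4 + 2*v) + 4*v)/8 = -(4*v + 4/(-4 + 2*v))/8 = -v/2 - 1/(2*(-4 + 2*v)))
V(8, 5) - 15*(-6) = (-1 - 2*5*(-2 + 5))/(4*(-2 + 5)) - 15*(-6) = (¼)*(-1 - 2*5*3)/3 + 90 = (¼)*(⅓)*(-1 - 30) + 90 = (¼)*(⅓)*(-31) + 90 = -31/12 + 90 = 1049/12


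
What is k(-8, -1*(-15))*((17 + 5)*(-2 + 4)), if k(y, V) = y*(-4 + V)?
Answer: -3872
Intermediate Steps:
k(-8, -1*(-15))*((17 + 5)*(-2 + 4)) = (-8*(-4 - 1*(-15)))*((17 + 5)*(-2 + 4)) = (-8*(-4 + 15))*(22*2) = -8*11*44 = -88*44 = -3872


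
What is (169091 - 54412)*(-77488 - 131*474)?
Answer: -16007124178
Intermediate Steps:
(169091 - 54412)*(-77488 - 131*474) = 114679*(-77488 - 62094) = 114679*(-139582) = -16007124178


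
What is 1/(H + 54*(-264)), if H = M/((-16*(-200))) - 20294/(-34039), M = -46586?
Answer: -54462400/777176374427 ≈ -7.0077e-5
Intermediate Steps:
H = -760400027/54462400 (H = -46586/((-16*(-200))) - 20294/(-34039) = -46586/3200 - 20294*(-1/34039) = -46586*1/3200 + 20294/34039 = -23293/1600 + 20294/34039 = -760400027/54462400 ≈ -13.962)
1/(H + 54*(-264)) = 1/(-760400027/54462400 + 54*(-264)) = 1/(-760400027/54462400 - 14256) = 1/(-777176374427/54462400) = -54462400/777176374427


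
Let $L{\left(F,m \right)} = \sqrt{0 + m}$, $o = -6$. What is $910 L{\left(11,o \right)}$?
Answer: $910 i \sqrt{6} \approx 2229.0 i$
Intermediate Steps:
$L{\left(F,m \right)} = \sqrt{m}$
$910 L{\left(11,o \right)} = 910 \sqrt{-6} = 910 i \sqrt{6}$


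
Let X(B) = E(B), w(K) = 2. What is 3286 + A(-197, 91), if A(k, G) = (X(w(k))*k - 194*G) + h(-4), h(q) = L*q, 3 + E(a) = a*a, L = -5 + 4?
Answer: -14561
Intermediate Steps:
L = -1
E(a) = -3 + a**2 (E(a) = -3 + a*a = -3 + a**2)
X(B) = -3 + B**2
h(q) = -q
A(k, G) = 4 + k - 194*G (A(k, G) = ((-3 + 2**2)*k - 194*G) - 1*(-4) = ((-3 + 4)*k - 194*G) + 4 = (1*k - 194*G) + 4 = (k - 194*G) + 4 = 4 + k - 194*G)
3286 + A(-197, 91) = 3286 + (4 - 197 - 194*91) = 3286 + (4 - 197 - 17654) = 3286 - 17847 = -14561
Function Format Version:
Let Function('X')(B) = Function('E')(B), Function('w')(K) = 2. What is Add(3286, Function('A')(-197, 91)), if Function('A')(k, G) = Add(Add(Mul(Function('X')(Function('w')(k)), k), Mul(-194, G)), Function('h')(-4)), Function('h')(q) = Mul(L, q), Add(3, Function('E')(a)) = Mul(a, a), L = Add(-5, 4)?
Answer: -14561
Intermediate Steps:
L = -1
Function('E')(a) = Add(-3, Pow(a, 2)) (Function('E')(a) = Add(-3, Mul(a, a)) = Add(-3, Pow(a, 2)))
Function('X')(B) = Add(-3, Pow(B, 2))
Function('h')(q) = Mul(-1, q)
Function('A')(k, G) = Add(4, k, Mul(-194, G)) (Function('A')(k, G) = Add(Add(Mul(Add(-3, Pow(2, 2)), k), Mul(-194, G)), Mul(-1, -4)) = Add(Add(Mul(Add(-3, 4), k), Mul(-194, G)), 4) = Add(Add(Mul(1, k), Mul(-194, G)), 4) = Add(Add(k, Mul(-194, G)), 4) = Add(4, k, Mul(-194, G)))
Add(3286, Function('A')(-197, 91)) = Add(3286, Add(4, -197, Mul(-194, 91))) = Add(3286, Add(4, -197, -17654)) = Add(3286, -17847) = -14561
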